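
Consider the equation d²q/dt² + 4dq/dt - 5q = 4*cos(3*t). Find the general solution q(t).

q = -14*cos(3*t)/85 + 12*sin(3*t)/85 + C1*exp(t) + C2*exp(-5*t)

Characteristic equation r² + 4r - 5 = 0 factors as (r - 1)(r + 5) = 0, so r = 1, -5.
Hence q_h = C1*exp(t) + C2*exp(-5*t).
Try q_p = A*cos(3*t) + B*sin(3*t). Substituting and equating the coefficients of cos(3t) and sin(3t) gives A = -14/85, B = 12/85, so q_p = -14*cos(3*t)/85 + 12*sin(3*t)/85.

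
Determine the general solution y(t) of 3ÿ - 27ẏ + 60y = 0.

Divide through by 3: y'' - 9y' + 20y = 0.
Characteristic equation r² - 9r + 20 = 0 factors as (r - 5)(r - 4) = 0, so r = 5, 4.
Hence y_h = C1*exp(5*t) + C2*exp(4*t).

y = C1*exp(5*t) + C2*exp(4*t)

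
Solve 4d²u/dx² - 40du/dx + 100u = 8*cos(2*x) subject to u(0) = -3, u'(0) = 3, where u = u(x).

Divide through by 4: u'' - 10u' + 25u = 2*cos(2*x).
Characteristic equation r² - 10r + 25 = 0 has discriminant (-10)² - 4·(25) = 0, so r = 5 is a repeated root.
Hence u_h = (C1 + C2*x)*exp(5*x).
Try u_p = A*cos(2*x) + B*sin(2*x). Substituting and equating the coefficients of cos(2x) and sin(2x) gives A = 42/841, B = -40/841, so u_p = -40*sin(2*x)/841 + 42*cos(2*x)/841.
General solution: u = -40*sin(2*x)/841 + 42*cos(2*x)/841 + C1*exp(5*x) + C2*x*exp(5*x).
Apply the initial conditions: u(0) = 42/841 + C1 = -3 and u'(0) = -80/841 + C2 + 5*C1 = 3. Solving gives C1 = -2565/841, C2 = 532/29.

u = -2565*exp(5*x)/841 - 40*sin(2*x)/841 + 42*cos(2*x)/841 + 532*x*exp(5*x)/29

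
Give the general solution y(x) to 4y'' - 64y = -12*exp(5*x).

Divide through by 4: y'' - 16y = -3*exp(5*x).
Characteristic equation r² - 16 = 0 factors as (r + 4)(r - 4) = 0, so r = -4, 4.
Hence y_h = C1*exp(-4*x) + C2*exp(4*x).
Try y_p = A*exp(5*x). Substituting into the equation and dividing by exp(5*x) gives A = -1/3, so y_p = -exp(5*x)/3.

y = -exp(5*x)/3 + C1*exp(-4*x) + C2*exp(4*x)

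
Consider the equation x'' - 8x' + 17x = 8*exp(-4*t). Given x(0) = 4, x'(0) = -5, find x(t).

x = 8*exp(-4*t)/65 - 1301*exp(4*t)*sin(t)/65 + 252*cos(t)*exp(4*t)/65

Characteristic equation r² - 8r + 17 = 0 has discriminant (-8)² - 4·(17) = -4 < 0, so r = 4 ± i.
Hence x_h = C1*cos(t)*exp(4*t) + C2*exp(4*t)*sin(t).
Try x_p = A*exp(-4*t). Substituting into the equation and dividing by exp(-4*t) gives A = 8/65, so x_p = 8*exp(-4*t)/65.
General solution: x = 8*exp(-4*t)/65 + C1*cos(t)*exp(4*t) + C2*exp(4*t)*sin(t).
Apply the initial conditions: x(0) = 8/65 + C1 = 4 and x'(0) = -32/65 + C2 + 4*C1 = -5. Solving gives C1 = 252/65, C2 = -1301/65.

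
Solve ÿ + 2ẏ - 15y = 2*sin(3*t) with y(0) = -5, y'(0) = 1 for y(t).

Characteristic equation r² + 2r - 15 = 0 factors as (r - 3)(r + 5) = 0, so r = 3, -5.
Hence y_h = C1*exp(3*t) + C2*exp(-5*t).
Try y_p = A*cos(3*t) + B*sin(3*t). Substituting and equating the coefficients of cos(3t) and sin(3t) gives A = -1/51, B = -4/51, so y_p = -4*sin(3*t)/51 - cos(3*t)/51.
General solution: y = -4*sin(3*t)/51 - cos(3*t)/51 + C1*exp(3*t) + C2*exp(-5*t).
Apply the initial conditions: y(0) = -1/51 + C1 + C2 = -5 and y'(0) = -4/17 - 5*C2 + 3*C1 = 1. Solving gives C1 = -71/24, C2 = -275/136.

y = -275*exp(-5*t)/136 - 71*exp(3*t)/24 - 4*sin(3*t)/51 - cos(3*t)/51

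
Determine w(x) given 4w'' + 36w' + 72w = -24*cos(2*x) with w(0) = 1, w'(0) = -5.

w = -27*sin(2*x)/130 - 21*cos(2*x)/130 + 11*exp(-6*x)/30 + 31*exp(-3*x)/39

Divide through by 4: w'' + 9w' + 18w = -6*cos(2*x).
Characteristic equation r² + 9r + 18 = 0 factors as (r + 3)(r + 6) = 0, so r = -3, -6.
Hence w_h = C1*exp(-3*x) + C2*exp(-6*x).
Try w_p = A*cos(2*x) + B*sin(2*x). Substituting and equating the coefficients of cos(2x) and sin(2x) gives A = -21/130, B = -27/130, so w_p = -27*sin(2*x)/130 - 21*cos(2*x)/130.
General solution: w = -27*sin(2*x)/130 - 21*cos(2*x)/130 + C1*exp(-3*x) + C2*exp(-6*x).
Apply the initial conditions: w(0) = -21/130 + C1 + C2 = 1 and w'(0) = -27/65 - 6*C2 - 3*C1 = -5. Solving gives C1 = 31/39, C2 = 11/30.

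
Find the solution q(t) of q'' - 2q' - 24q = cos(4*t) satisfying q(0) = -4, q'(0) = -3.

q = -491*exp(6*t)/260 - 167*exp(-4*t)/80 - 5*cos(4*t)/208 - sin(4*t)/208

Characteristic equation r² - 2r - 24 = 0 factors as (r - 6)(r + 4) = 0, so r = 6, -4.
Hence q_h = C1*exp(6*t) + C2*exp(-4*t).
Try q_p = A*cos(4*t) + B*sin(4*t). Substituting and equating the coefficients of cos(4t) and sin(4t) gives A = -5/208, B = -1/208, so q_p = -5*cos(4*t)/208 - sin(4*t)/208.
General solution: q = -5*cos(4*t)/208 - sin(4*t)/208 + C1*exp(6*t) + C2*exp(-4*t).
Apply the initial conditions: q(0) = -5/208 + C1 + C2 = -4 and q'(0) = -1/52 - 4*C2 + 6*C1 = -3. Solving gives C1 = -491/260, C2 = -167/80.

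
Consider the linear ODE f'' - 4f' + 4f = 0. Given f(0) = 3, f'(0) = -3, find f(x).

Characteristic equation r² - 4r + 4 = 0 has discriminant (-4)² - 4·(4) = 0, so r = 2 is a repeated root.
Hence f_h = (C1 + C2*x)*exp(2*x).
Apply the initial conditions: f(0) = C1 = 3 and f'(0) = C2 + 2*C1 = -3. Solving gives C1 = 3, C2 = -9.

f = 3*exp(2*x) - 9*x*exp(2*x)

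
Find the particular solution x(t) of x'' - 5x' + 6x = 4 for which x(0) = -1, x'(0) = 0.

Characteristic equation r² - 5r + 6 = 0 factors as (r - 3)(r - 2) = 0, so r = 3, 2.
Hence x_h = C1*exp(3*t) + C2*exp(2*t).
For the particular solution try x_p = A0. Substituting and matching coefficients of each power of t gives A0 = 2/3, so x_p = 2/3.
General solution: x = 2/3 + C1*exp(3*t) + C2*exp(2*t).
Apply the initial conditions: x(0) = 2/3 + C1 + C2 = -1 and x'(0) = 2*C2 + 3*C1 = 0. Solving gives C1 = 10/3, C2 = -5.

x = 2/3 - 5*exp(2*t) + 10*exp(3*t)/3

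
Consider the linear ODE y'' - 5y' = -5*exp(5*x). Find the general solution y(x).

y = C2 + C1*exp(5*x) - x*exp(5*x)

Characteristic equation r² - 5r = 0 factors as (r - 5)r = 0, so r = 5, 0.
Hence y_h = C1*exp(5*x) + C2.
Since exp(5*x) solves the homogeneous equation (r = 5 is a root of multiplicity 1), multiply the trial by x. Try y_p = A*x*exp(5*x). Substituting into the equation and dividing by exp(5*x) gives A = -1, so y_p = -x*exp(5*x).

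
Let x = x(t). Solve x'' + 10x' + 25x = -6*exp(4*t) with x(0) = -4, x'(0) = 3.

Characteristic equation r² + 10r + 25 = 0 has discriminant (10)² - 4·(25) = 0, so r = -5 is a repeated root.
Hence x_h = (C1 + C2*t)*exp(-5*t).
Try x_p = A*exp(4*t). Substituting into the equation and dividing by exp(4*t) gives A = -2/27, so x_p = -2*exp(4*t)/27.
General solution: x = -2*exp(4*t)/27 + C1*exp(-5*t) + C2*t*exp(-5*t).
Apply the initial conditions: x(0) = -2/27 + C1 = -4 and x'(0) = -8/27 + C2 - 5*C1 = 3. Solving gives C1 = -106/27, C2 = -49/3.

x = -106*exp(-5*t)/27 - 2*exp(4*t)/27 - 49*t*exp(-5*t)/3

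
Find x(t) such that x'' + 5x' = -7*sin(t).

x = C2 + 7*sin(t)/26 + 35*cos(t)/26 + C1*exp(-5*t)

Characteristic equation r² + 5r = 0 factors as (r + 5)r = 0, so r = -5, 0.
Hence x_h = C1*exp(-5*t) + C2.
Try x_p = A*cos(t) + B*sin(t). Substituting and equating the coefficients of cos(t) and sin(t) gives A = 35/26, B = 7/26, so x_p = 7*sin(t)/26 + 35*cos(t)/26.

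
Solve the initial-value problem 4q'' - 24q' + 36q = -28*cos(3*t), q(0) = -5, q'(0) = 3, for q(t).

q = -5*exp(3*t) + 7*sin(3*t)/18 + 101*t*exp(3*t)/6

Divide through by 4: q'' - 6q' + 9q = -7*cos(3*t).
Characteristic equation r² - 6r + 9 = 0 has discriminant (-6)² - 4·(9) = 0, so r = 3 is a repeated root.
Hence q_h = (C1 + C2*t)*exp(3*t).
Try q_p = A*cos(3*t) + B*sin(3*t). Substituting and equating the coefficients of cos(3t) and sin(3t) gives A = 0, B = 7/18, so q_p = 7*sin(3*t)/18.
General solution: q = 7*sin(3*t)/18 + C1*exp(3*t) + C2*t*exp(3*t).
Apply the initial conditions: q(0) = C1 = -5 and q'(0) = 7/6 + C2 + 3*C1 = 3. Solving gives C1 = -5, C2 = 101/6.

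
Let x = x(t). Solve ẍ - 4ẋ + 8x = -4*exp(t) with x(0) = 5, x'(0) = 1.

Characteristic equation r² - 4r + 8 = 0 has discriminant (-4)² - 4·(8) = -16 < 0, so r = 2 ± 2i.
Hence x_h = C1*cos(2*t)*exp(2*t) + C2*exp(2*t)*sin(2*t).
Try x_p = A*exp(t). Substituting into the equation and dividing by exp(t) gives A = -4/5, so x_p = -4*exp(t)/5.
General solution: x = -4*exp(t)/5 + C1*cos(2*t)*exp(2*t) + C2*exp(2*t)*sin(2*t).
Apply the initial conditions: x(0) = -4/5 + C1 = 5 and x'(0) = -4/5 + 2*C1 + 2*C2 = 1. Solving gives C1 = 29/5, C2 = -49/10.

x = -4*exp(t)/5 - 49*exp(2*t)*sin(2*t)/10 + 29*cos(2*t)*exp(2*t)/5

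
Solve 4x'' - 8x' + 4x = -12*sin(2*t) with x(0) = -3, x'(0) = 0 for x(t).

x = -63*exp(t)/25 - 12*cos(2*t)/25 + 9*sin(2*t)/25 + 9*t*exp(t)/5

Divide through by 4: x'' - 2x' + x = -3*sin(2*t).
Characteristic equation r² - 2r + 1 = 0 has discriminant (-2)² - 4·(1) = 0, so r = 1 is a repeated root.
Hence x_h = (C1 + C2*t)*exp(t).
Try x_p = A*cos(2*t) + B*sin(2*t). Substituting and equating the coefficients of cos(2t) and sin(2t) gives A = -12/25, B = 9/25, so x_p = -12*cos(2*t)/25 + 9*sin(2*t)/25.
General solution: x = -12*cos(2*t)/25 + 9*sin(2*t)/25 + C1*exp(t) + C2*t*exp(t).
Apply the initial conditions: x(0) = -12/25 + C1 = -3 and x'(0) = 18/25 + C1 + C2 = 0. Solving gives C1 = -63/25, C2 = 9/5.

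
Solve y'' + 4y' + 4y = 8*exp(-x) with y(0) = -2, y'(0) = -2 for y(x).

y = -10*exp(-2*x) + 8*exp(-x) - 14*x*exp(-2*x)

Characteristic equation r² + 4r + 4 = 0 has discriminant (4)² - 4·(4) = 0, so r = -2 is a repeated root.
Hence y_h = (C1 + C2*x)*exp(-2*x).
Try y_p = A*exp(-x). Substituting into the equation and dividing by exp(-x) gives A = 8, so y_p = 8*exp(-x).
General solution: y = 8*exp(-x) + C1*exp(-2*x) + C2*x*exp(-2*x).
Apply the initial conditions: y(0) = 8 + C1 = -2 and y'(0) = -8 + C2 - 2*C1 = -2. Solving gives C1 = -10, C2 = -14.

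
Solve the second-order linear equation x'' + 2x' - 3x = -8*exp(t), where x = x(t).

Characteristic equation r² + 2r - 3 = 0 factors as (r + 3)(r - 1) = 0, so r = -3, 1.
Hence x_h = C1*exp(-3*t) + C2*exp(t).
Since exp(t) solves the homogeneous equation (r = 1 is a root of multiplicity 1), multiply the trial by t. Try x_p = A*t*exp(t). Substituting into the equation and dividing by exp(t) gives A = -2, so x_p = -2*t*exp(t).

x = C1*exp(-3*t) + C2*exp(t) - 2*t*exp(t)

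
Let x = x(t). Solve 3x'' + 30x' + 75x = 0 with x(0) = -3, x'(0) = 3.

Divide through by 3: x'' + 10x' + 25x = 0.
Characteristic equation r² + 10r + 25 = 0 has discriminant (10)² - 4·(25) = 0, so r = -5 is a repeated root.
Hence x_h = (C1 + C2*t)*exp(-5*t).
Apply the initial conditions: x(0) = C1 = -3 and x'(0) = C2 - 5*C1 = 3. Solving gives C1 = -3, C2 = -12.

x = -3*exp(-5*t) - 12*t*exp(-5*t)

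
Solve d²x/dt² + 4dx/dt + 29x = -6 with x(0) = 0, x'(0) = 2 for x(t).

Characteristic equation r² + 4r + 29 = 0 has discriminant (4)² - 4·(29) = -100 < 0, so r = -2 ± 5i.
Hence x_h = C1*cos(5*t)*exp(-2*t) + C2*exp(-2*t)*sin(5*t).
For the particular solution try x_p = A0. Substituting and matching coefficients of each power of t gives A0 = -6/29, so x_p = -6/29.
General solution: x = -6/29 + C1*cos(5*t)*exp(-2*t) + C2*exp(-2*t)*sin(5*t).
Apply the initial conditions: x(0) = -6/29 + C1 = 0 and x'(0) = -2*C1 + 5*C2 = 2. Solving gives C1 = 6/29, C2 = 14/29.

x = -6/29 + 6*cos(5*t)*exp(-2*t)/29 + 14*exp(-2*t)*sin(5*t)/29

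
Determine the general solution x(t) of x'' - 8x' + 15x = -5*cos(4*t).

x = cos(4*t)/205 + 32*sin(4*t)/205 + C1*exp(3*t) + C2*exp(5*t)

Characteristic equation r² - 8r + 15 = 0 factors as (r - 3)(r - 5) = 0, so r = 3, 5.
Hence x_h = C1*exp(3*t) + C2*exp(5*t).
Try x_p = A*cos(4*t) + B*sin(4*t). Substituting and equating the coefficients of cos(4t) and sin(4t) gives A = 1/205, B = 32/205, so x_p = cos(4*t)/205 + 32*sin(4*t)/205.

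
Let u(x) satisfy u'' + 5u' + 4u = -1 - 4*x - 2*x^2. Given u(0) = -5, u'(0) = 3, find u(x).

u = -5/16 - 16*exp(-x)/3 - x**2/2 + x/4 + 31*exp(-4*x)/48

Characteristic equation r² + 5r + 4 = 0 factors as (r + 1)(r + 4) = 0, so r = -1, -4.
Hence u_h = C1*exp(-x) + C2*exp(-4*x).
For the particular solution try u_p = A0 + A1*x + A2*x^2. Substituting and matching coefficients of each power of x gives A0 = -5/16, A1 = 1/4, A2 = -1/2, so u_p = -5/16 - x^2/2 + x/4.
General solution: u = -5/16 - x^2/2 + x/4 + C1*exp(-x) + C2*exp(-4*x).
Apply the initial conditions: u(0) = -5/16 + C1 + C2 = -5 and u'(0) = 1/4 - C1 - 4*C2 = 3. Solving gives C1 = -16/3, C2 = 31/48.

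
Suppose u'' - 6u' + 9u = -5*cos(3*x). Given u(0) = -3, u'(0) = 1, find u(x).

u = -3*exp(3*x) + 5*sin(3*x)/18 + 55*x*exp(3*x)/6

Characteristic equation r² - 6r + 9 = 0 has discriminant (-6)² - 4·(9) = 0, so r = 3 is a repeated root.
Hence u_h = (C1 + C2*x)*exp(3*x).
Try u_p = A*cos(3*x) + B*sin(3*x). Substituting and equating the coefficients of cos(3x) and sin(3x) gives A = 0, B = 5/18, so u_p = 5*sin(3*x)/18.
General solution: u = 5*sin(3*x)/18 + C1*exp(3*x) + C2*x*exp(3*x).
Apply the initial conditions: u(0) = C1 = -3 and u'(0) = 5/6 + C2 + 3*C1 = 1. Solving gives C1 = -3, C2 = 55/6.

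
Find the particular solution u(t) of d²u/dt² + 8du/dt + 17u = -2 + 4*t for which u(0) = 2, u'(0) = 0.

u = -66/289 + 4*t/17 + 644*cos(t)*exp(-4*t)/289 + 2508*exp(-4*t)*sin(t)/289

Characteristic equation r² + 8r + 17 = 0 has discriminant (8)² - 4·(17) = -4 < 0, so r = -4 ± i.
Hence u_h = C1*cos(t)*exp(-4*t) + C2*exp(-4*t)*sin(t).
For the particular solution try u_p = A0 + A1*t. Substituting and matching coefficients of each power of t gives A0 = -66/289, A1 = 4/17, so u_p = -66/289 + 4*t/17.
General solution: u = -66/289 + 4*t/17 + C1*cos(t)*exp(-4*t) + C2*exp(-4*t)*sin(t).
Apply the initial conditions: u(0) = -66/289 + C1 = 2 and u'(0) = 4/17 + C2 - 4*C1 = 0. Solving gives C1 = 644/289, C2 = 2508/289.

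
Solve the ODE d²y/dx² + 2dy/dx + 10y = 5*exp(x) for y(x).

Characteristic equation r² + 2r + 10 = 0 has discriminant (2)² - 4·(10) = -36 < 0, so r = -1 ± 3i.
Hence y_h = C1*cos(3*x)*exp(-x) + C2*exp(-x)*sin(3*x).
Try y_p = A*exp(x). Substituting into the equation and dividing by exp(x) gives A = 5/13, so y_p = 5*exp(x)/13.

y = 5*exp(x)/13 + C1*cos(3*x)*exp(-x) + C2*exp(-x)*sin(3*x)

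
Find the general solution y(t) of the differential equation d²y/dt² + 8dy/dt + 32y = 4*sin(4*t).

Characteristic equation r² + 8r + 32 = 0 has discriminant (8)² - 4·(32) = -64 < 0, so r = -4 ± 4i.
Hence y_h = C1*cos(4*t)*exp(-4*t) + C2*exp(-4*t)*sin(4*t).
Try y_p = A*cos(4*t) + B*sin(4*t). Substituting and equating the coefficients of cos(4t) and sin(4t) gives A = -1/10, B = 1/20, so y_p = -cos(4*t)/10 + sin(4*t)/20.

y = -cos(4*t)/10 + sin(4*t)/20 + C1*cos(4*t)*exp(-4*t) + C2*exp(-4*t)*sin(4*t)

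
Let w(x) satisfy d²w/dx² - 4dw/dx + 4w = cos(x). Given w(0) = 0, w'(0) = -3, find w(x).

w = -4*sin(x)/25 - 3*exp(2*x)/25 + 3*cos(x)/25 - 13*x*exp(2*x)/5

Characteristic equation r² - 4r + 4 = 0 has discriminant (-4)² - 4·(4) = 0, so r = 2 is a repeated root.
Hence w_h = (C1 + C2*x)*exp(2*x).
Try w_p = A*cos(x) + B*sin(x). Substituting and equating the coefficients of cos(x) and sin(x) gives A = 3/25, B = -4/25, so w_p = -4*sin(x)/25 + 3*cos(x)/25.
General solution: w = -4*sin(x)/25 + 3*cos(x)/25 + C1*exp(2*x) + C2*x*exp(2*x).
Apply the initial conditions: w(0) = 3/25 + C1 = 0 and w'(0) = -4/25 + C2 + 2*C1 = -3. Solving gives C1 = -3/25, C2 = -13/5.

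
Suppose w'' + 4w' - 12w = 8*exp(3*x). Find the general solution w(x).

Characteristic equation r² + 4r - 12 = 0 factors as (r - 2)(r + 6) = 0, so r = 2, -6.
Hence w_h = C1*exp(2*x) + C2*exp(-6*x).
Try w_p = A*exp(3*x). Substituting into the equation and dividing by exp(3*x) gives A = 8/9, so w_p = 8*exp(3*x)/9.

w = 8*exp(3*x)/9 + C1*exp(2*x) + C2*exp(-6*x)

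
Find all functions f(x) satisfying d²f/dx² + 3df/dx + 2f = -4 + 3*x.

Characteristic equation r² + 3r + 2 = 0 factors as (r + 1)(r + 2) = 0, so r = -1, -2.
Hence f_h = C1*exp(-x) + C2*exp(-2*x).
For the particular solution try f_p = A0 + A1*x. Substituting and matching coefficients of each power of x gives A0 = -17/4, A1 = 3/2, so f_p = -17/4 + 3*x/2.

f = -17/4 + 3*x/2 + C1*exp(-x) + C2*exp(-2*x)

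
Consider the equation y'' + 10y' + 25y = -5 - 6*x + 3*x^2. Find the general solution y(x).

y = -47/625 - 42*x/125 + 3*x**2/25 + C1*exp(-5*x) + C2*x*exp(-5*x)

Characteristic equation r² + 10r + 25 = 0 has discriminant (10)² - 4·(25) = 0, so r = -5 is a repeated root.
Hence y_h = (C1 + C2*x)*exp(-5*x).
For the particular solution try y_p = A0 + A1*x + A2*x^2. Substituting and matching coefficients of each power of x gives A0 = -47/625, A1 = -42/125, A2 = 3/25, so y_p = -47/625 - 42*x/125 + 3*x^2/25.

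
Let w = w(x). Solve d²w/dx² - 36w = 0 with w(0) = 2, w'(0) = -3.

w = 3*exp(6*x)/4 + 5*exp(-6*x)/4

Characteristic equation r² - 36 = 0 factors as (r - 6)(r + 6) = 0, so r = 6, -6.
Hence w_h = C1*exp(6*x) + C2*exp(-6*x).
Apply the initial conditions: w(0) = C1 + C2 = 2 and w'(0) = -6*C2 + 6*C1 = -3. Solving gives C1 = 3/4, C2 = 5/4.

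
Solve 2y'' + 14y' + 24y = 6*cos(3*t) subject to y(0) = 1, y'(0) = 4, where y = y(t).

Divide through by 2: y'' + 7y' + 12y = 3*cos(3*t).
Characteristic equation r² + 7r + 12 = 0 factors as (r + 3)(r + 4) = 0, so r = -3, -4.
Hence y_h = C1*exp(-3*t) + C2*exp(-4*t).
Try y_p = A*cos(3*t) + B*sin(3*t). Substituting and equating the coefficients of cos(3t) and sin(3t) gives A = 1/50, B = 7/50, so y_p = cos(3*t)/50 + 7*sin(3*t)/50.
General solution: y = cos(3*t)/50 + 7*sin(3*t)/50 + C1*exp(-3*t) + C2*exp(-4*t).
Apply the initial conditions: y(0) = 1/50 + C1 + C2 = 1 and y'(0) = 21/50 - 4*C2 - 3*C1 = 4. Solving gives C1 = 15/2, C2 = -163/25.

y = -163*exp(-4*t)/25 + cos(3*t)/50 + 7*sin(3*t)/50 + 15*exp(-3*t)/2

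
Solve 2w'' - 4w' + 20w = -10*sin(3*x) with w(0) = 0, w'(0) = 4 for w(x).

w = -30*cos(3*x)/37 - 5*sin(3*x)/37 + 30*cos(3*x)*exp(x)/37 + 133*exp(x)*sin(3*x)/111

Divide through by 2: w'' - 2w' + 10w = -5*sin(3*x).
Characteristic equation r² - 2r + 10 = 0 has discriminant (-2)² - 4·(10) = -36 < 0, so r = 1 ± 3i.
Hence w_h = C1*cos(3*x)*exp(x) + C2*exp(x)*sin(3*x).
Try w_p = A*cos(3*x) + B*sin(3*x). Substituting and equating the coefficients of cos(3x) and sin(3x) gives A = -30/37, B = -5/37, so w_p = -30*cos(3*x)/37 - 5*sin(3*x)/37.
General solution: w = -30*cos(3*x)/37 - 5*sin(3*x)/37 + C1*cos(3*x)*exp(x) + C2*exp(x)*sin(3*x).
Apply the initial conditions: w(0) = -30/37 + C1 = 0 and w'(0) = -15/37 + C1 + 3*C2 = 4. Solving gives C1 = 30/37, C2 = 133/111.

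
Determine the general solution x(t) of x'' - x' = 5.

x = C2 - 5*t + C1*exp(t)

Characteristic equation r² - r = 0 factors as (r - 1)r = 0, so r = 1, 0.
Hence x_h = C1*exp(t) + C2.
Since 0 is a characteristic root (multiplicity 1), multiply the polynomial trial by t: try x_p = A0*t. Substituting and matching coefficients of each power of t gives A0 = -5, so x_p = -5*t.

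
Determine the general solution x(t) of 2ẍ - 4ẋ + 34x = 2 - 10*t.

x = 7/289 - 5*t/17 + C1*cos(4*t)*exp(t) + C2*exp(t)*sin(4*t)

Divide through by 2: x'' - 2x' + 17x = 1 - 5*t.
Characteristic equation r² - 2r + 17 = 0 has discriminant (-2)² - 4·(17) = -64 < 0, so r = 1 ± 4i.
Hence x_h = C1*cos(4*t)*exp(t) + C2*exp(t)*sin(4*t).
For the particular solution try x_p = A0 + A1*t. Substituting and matching coefficients of each power of t gives A0 = 7/289, A1 = -5/17, so x_p = 7/289 - 5*t/17.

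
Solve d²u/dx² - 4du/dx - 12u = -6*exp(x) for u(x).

Characteristic equation r² - 4r - 12 = 0 factors as (r + 2)(r - 6) = 0, so r = -2, 6.
Hence u_h = C1*exp(-2*x) + C2*exp(6*x).
Try u_p = A*exp(x). Substituting into the equation and dividing by exp(x) gives A = 2/5, so u_p = 2*exp(x)/5.

u = 2*exp(x)/5 + C1*exp(-2*x) + C2*exp(6*x)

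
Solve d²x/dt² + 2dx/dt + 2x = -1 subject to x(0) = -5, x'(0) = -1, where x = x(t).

x = -1/2 - 11*exp(-t)*sin(t)/2 - 9*cos(t)*exp(-t)/2

Characteristic equation r² + 2r + 2 = 0 has discriminant (2)² - 4·(2) = -4 < 0, so r = -1 ± i.
Hence x_h = C1*cos(t)*exp(-t) + C2*exp(-t)*sin(t).
For the particular solution try x_p = A0. Substituting and matching coefficients of each power of t gives A0 = -1/2, so x_p = -1/2.
General solution: x = -1/2 + C1*cos(t)*exp(-t) + C2*exp(-t)*sin(t).
Apply the initial conditions: x(0) = -1/2 + C1 = -5 and x'(0) = C2 - C1 = -1. Solving gives C1 = -9/2, C2 = -11/2.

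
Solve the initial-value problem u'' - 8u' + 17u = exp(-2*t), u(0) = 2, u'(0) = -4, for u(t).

u = exp(-2*t)/37 - 438*exp(4*t)*sin(t)/37 + 73*cos(t)*exp(4*t)/37

Characteristic equation r² - 8r + 17 = 0 has discriminant (-8)² - 4·(17) = -4 < 0, so r = 4 ± i.
Hence u_h = C1*cos(t)*exp(4*t) + C2*exp(4*t)*sin(t).
Try u_p = A*exp(-2*t). Substituting into the equation and dividing by exp(-2*t) gives A = 1/37, so u_p = exp(-2*t)/37.
General solution: u = exp(-2*t)/37 + C1*cos(t)*exp(4*t) + C2*exp(4*t)*sin(t).
Apply the initial conditions: u(0) = 1/37 + C1 = 2 and u'(0) = -2/37 + C2 + 4*C1 = -4. Solving gives C1 = 73/37, C2 = -438/37.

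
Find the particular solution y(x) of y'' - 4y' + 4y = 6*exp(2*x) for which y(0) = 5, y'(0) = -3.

Characteristic equation r² - 4r + 4 = 0 has discriminant (-4)² - 4·(4) = 0, so r = 2 is a repeated root.
Hence y_h = (C1 + C2*x)*exp(2*x).
Since exp(2*x) solves the homogeneous equation (r = 2 is a root of multiplicity 2), multiply the trial by x^2. Try y_p = A*x^2*exp(2*x). Substituting into the equation and dividing by exp(2*x) gives A = 3, so y_p = 3*x^2*exp(2*x).
General solution: y = C1*exp(2*x) + 3*x^2*exp(2*x) + C2*x*exp(2*x).
Apply the initial conditions: y(0) = C1 = 5 and y'(0) = C2 + 2*C1 = -3. Solving gives C1 = 5, C2 = -13.

y = 5*exp(2*x) - 13*x*exp(2*x) + 3*x**2*exp(2*x)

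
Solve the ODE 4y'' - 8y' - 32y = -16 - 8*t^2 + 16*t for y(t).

Divide through by 4: y'' - 2y' - 8y = -4 - 2*t^2 + 4*t.
Characteristic equation r² - 2r - 8 = 0 factors as (r + 2)(r - 4) = 0, so r = -2, 4.
Hence y_h = C1*exp(-2*t) + C2*exp(4*t).
For the particular solution try y_p = A0 + A1*t + A2*t^2. Substituting and matching coefficients of each power of t gives A0 = 23/32, A1 = -5/8, A2 = 1/4, so y_p = 23/32 - 5*t/8 + t^2/4.

y = 23/32 - 5*t/8 + t**2/4 + C1*exp(-2*t) + C2*exp(4*t)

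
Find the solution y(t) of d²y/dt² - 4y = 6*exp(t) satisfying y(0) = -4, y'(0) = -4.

Characteristic equation r² - 4 = 0 factors as (r - 2)(r + 2) = 0, so r = 2, -2.
Hence y_h = C1*exp(2*t) + C2*exp(-2*t).
Try y_p = A*exp(t). Substituting into the equation and dividing by exp(t) gives A = -2, so y_p = -2*exp(t).
General solution: y = -2*exp(t) + C1*exp(2*t) + C2*exp(-2*t).
Apply the initial conditions: y(0) = -2 + C1 + C2 = -4 and y'(0) = -2 - 2*C2 + 2*C1 = -4. Solving gives C1 = -3/2, C2 = -1/2.

y = -2*exp(t) - 3*exp(2*t)/2 - exp(-2*t)/2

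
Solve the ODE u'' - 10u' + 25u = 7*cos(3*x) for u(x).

u = -105*sin(3*x)/578 + 28*cos(3*x)/289 + C1*exp(5*x) + C2*x*exp(5*x)

Characteristic equation r² - 10r + 25 = 0 has discriminant (-10)² - 4·(25) = 0, so r = 5 is a repeated root.
Hence u_h = (C1 + C2*x)*exp(5*x).
Try u_p = A*cos(3*x) + B*sin(3*x). Substituting and equating the coefficients of cos(3x) and sin(3x) gives A = 28/289, B = -105/578, so u_p = -105*sin(3*x)/578 + 28*cos(3*x)/289.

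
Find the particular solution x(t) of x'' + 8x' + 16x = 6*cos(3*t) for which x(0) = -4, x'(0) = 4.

Characteristic equation r² + 8r + 16 = 0 has discriminant (8)² - 4·(16) = 0, so r = -4 is a repeated root.
Hence x_h = (C1 + C2*t)*exp(-4*t).
Try x_p = A*cos(3*t) + B*sin(3*t). Substituting and equating the coefficients of cos(3t) and sin(3t) gives A = 42/625, B = 144/625, so x_p = 42*cos(3*t)/625 + 144*sin(3*t)/625.
General solution: x = 42*cos(3*t)/625 + 144*sin(3*t)/625 + C1*exp(-4*t) + C2*t*exp(-4*t).
Apply the initial conditions: x(0) = 42/625 + C1 = -4 and x'(0) = 432/625 + C2 - 4*C1 = 4. Solving gives C1 = -2542/625, C2 = -324/25.

x = -2542*exp(-4*t)/625 + 42*cos(3*t)/625 + 144*sin(3*t)/625 - 324*t*exp(-4*t)/25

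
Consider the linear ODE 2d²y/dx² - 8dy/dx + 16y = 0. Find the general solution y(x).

y = C1*cos(2*x)*exp(2*x) + C2*exp(2*x)*sin(2*x)

Divide through by 2: y'' - 4y' + 8y = 0.
Characteristic equation r² - 4r + 8 = 0 has discriminant (-4)² - 4·(8) = -16 < 0, so r = 2 ± 2i.
Hence y_h = C1*cos(2*x)*exp(2*x) + C2*exp(2*x)*sin(2*x).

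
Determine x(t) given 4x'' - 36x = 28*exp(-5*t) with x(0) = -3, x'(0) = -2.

x = -27*exp(3*t)/16 - 7*exp(-3*t)/4 + 7*exp(-5*t)/16

Divide through by 4: x'' - 9x = 7*exp(-5*t).
Characteristic equation r² - 9 = 0 factors as (r + 3)(r - 3) = 0, so r = -3, 3.
Hence x_h = C1*exp(-3*t) + C2*exp(3*t).
Try x_p = A*exp(-5*t). Substituting into the equation and dividing by exp(-5*t) gives A = 7/16, so x_p = 7*exp(-5*t)/16.
General solution: x = 7*exp(-5*t)/16 + C1*exp(-3*t) + C2*exp(3*t).
Apply the initial conditions: x(0) = 7/16 + C1 + C2 = -3 and x'(0) = -35/16 - 3*C1 + 3*C2 = -2. Solving gives C1 = -7/4, C2 = -27/16.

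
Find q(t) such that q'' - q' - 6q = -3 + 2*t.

q = 5/9 - t/3 + C1*exp(3*t) + C2*exp(-2*t)

Characteristic equation r² - r - 6 = 0 factors as (r - 3)(r + 2) = 0, so r = 3, -2.
Hence q_h = C1*exp(3*t) + C2*exp(-2*t).
For the particular solution try q_p = A0 + A1*t. Substituting and matching coefficients of each power of t gives A0 = 5/9, A1 = -1/3, so q_p = 5/9 - t/3.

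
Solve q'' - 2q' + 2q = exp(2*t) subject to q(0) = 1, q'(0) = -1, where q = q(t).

q = exp(2*t)/2 + cos(t)*exp(t)/2 - 5*exp(t)*sin(t)/2

Characteristic equation r² - 2r + 2 = 0 has discriminant (-2)² - 4·(2) = -4 < 0, so r = 1 ± i.
Hence q_h = C1*cos(t)*exp(t) + C2*exp(t)*sin(t).
Try q_p = A*exp(2*t). Substituting into the equation and dividing by exp(2*t) gives A = 1/2, so q_p = exp(2*t)/2.
General solution: q = exp(2*t)/2 + C1*cos(t)*exp(t) + C2*exp(t)*sin(t).
Apply the initial conditions: q(0) = 1/2 + C1 = 1 and q'(0) = 1 + C1 + C2 = -1. Solving gives C1 = 1/2, C2 = -5/2.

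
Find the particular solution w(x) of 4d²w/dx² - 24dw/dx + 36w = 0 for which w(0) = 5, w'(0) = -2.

w = 5*exp(3*x) - 17*x*exp(3*x)

Divide through by 4: w'' - 6w' + 9w = 0.
Characteristic equation r² - 6r + 9 = 0 has discriminant (-6)² - 4·(9) = 0, so r = 3 is a repeated root.
Hence w_h = (C1 + C2*x)*exp(3*x).
Apply the initial conditions: w(0) = C1 = 5 and w'(0) = C2 + 3*C1 = -2. Solving gives C1 = 5, C2 = -17.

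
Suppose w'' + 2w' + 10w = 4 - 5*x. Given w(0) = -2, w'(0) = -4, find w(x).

w = 1/2 - x/2 - 2*exp(-x)*sin(3*x) - 5*cos(3*x)*exp(-x)/2

Characteristic equation r² + 2r + 10 = 0 has discriminant (2)² - 4·(10) = -36 < 0, so r = -1 ± 3i.
Hence w_h = C1*cos(3*x)*exp(-x) + C2*exp(-x)*sin(3*x).
For the particular solution try w_p = A0 + A1*x. Substituting and matching coefficients of each power of x gives A0 = 1/2, A1 = -1/2, so w_p = 1/2 - x/2.
General solution: w = 1/2 - x/2 + C1*cos(3*x)*exp(-x) + C2*exp(-x)*sin(3*x).
Apply the initial conditions: w(0) = 1/2 + C1 = -2 and w'(0) = -1/2 - C1 + 3*C2 = -4. Solving gives C1 = -5/2, C2 = -2.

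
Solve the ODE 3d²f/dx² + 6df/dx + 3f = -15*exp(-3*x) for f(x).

f = -5*exp(-3*x)/4 + C1*exp(-x) + C2*x*exp(-x)

Divide through by 3: f'' + 2f' + f = -5*exp(-3*x).
Characteristic equation r² + 2r + 1 = 0 has discriminant (2)² - 4·(1) = 0, so r = -1 is a repeated root.
Hence f_h = (C1 + C2*x)*exp(-x).
Try f_p = A*exp(-3*x). Substituting into the equation and dividing by exp(-3*x) gives A = -5/4, so f_p = -5*exp(-3*x)/4.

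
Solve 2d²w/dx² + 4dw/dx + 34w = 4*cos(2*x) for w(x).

Divide through by 2: w'' + 2w' + 17w = 2*cos(2*x).
Characteristic equation r² + 2r + 17 = 0 has discriminant (2)² - 4·(17) = -64 < 0, so r = -1 ± 4i.
Hence w_h = C1*cos(4*x)*exp(-x) + C2*exp(-x)*sin(4*x).
Try w_p = A*cos(2*x) + B*sin(2*x). Substituting and equating the coefficients of cos(2x) and sin(2x) gives A = 26/185, B = 8/185, so w_p = 8*sin(2*x)/185 + 26*cos(2*x)/185.

w = 8*sin(2*x)/185 + 26*cos(2*x)/185 + C1*cos(4*x)*exp(-x) + C2*exp(-x)*sin(4*x)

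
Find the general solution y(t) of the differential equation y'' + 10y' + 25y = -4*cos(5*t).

y = -2*sin(5*t)/25 + C1*exp(-5*t) + C2*t*exp(-5*t)

Characteristic equation r² + 10r + 25 = 0 has discriminant (10)² - 4·(25) = 0, so r = -5 is a repeated root.
Hence y_h = (C1 + C2*t)*exp(-5*t).
Try y_p = A*cos(5*t) + B*sin(5*t). Substituting and equating the coefficients of cos(5t) and sin(5t) gives A = 0, B = -2/25, so y_p = -2*sin(5*t)/25.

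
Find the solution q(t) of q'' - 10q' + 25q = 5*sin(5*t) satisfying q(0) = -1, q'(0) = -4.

q = -11*exp(5*t)/10 + cos(5*t)/10 + 3*t*exp(5*t)/2

Characteristic equation r² - 10r + 25 = 0 has discriminant (-10)² - 4·(25) = 0, so r = 5 is a repeated root.
Hence q_h = (C1 + C2*t)*exp(5*t).
Try q_p = A*cos(5*t) + B*sin(5*t). Substituting and equating the coefficients of cos(5t) and sin(5t) gives A = 1/10, B = 0, so q_p = cos(5*t)/10.
General solution: q = cos(5*t)/10 + C1*exp(5*t) + C2*t*exp(5*t).
Apply the initial conditions: q(0) = 1/10 + C1 = -1 and q'(0) = C2 + 5*C1 = -4. Solving gives C1 = -11/10, C2 = 3/2.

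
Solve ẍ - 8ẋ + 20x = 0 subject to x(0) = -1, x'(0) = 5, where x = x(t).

x = -cos(2*t)*exp(4*t) + 9*exp(4*t)*sin(2*t)/2

Characteristic equation r² - 8r + 20 = 0 has discriminant (-8)² - 4·(20) = -16 < 0, so r = 4 ± 2i.
Hence x_h = C1*cos(2*t)*exp(4*t) + C2*exp(4*t)*sin(2*t).
Apply the initial conditions: x(0) = C1 = -1 and x'(0) = 2*C2 + 4*C1 = 5. Solving gives C1 = -1, C2 = 9/2.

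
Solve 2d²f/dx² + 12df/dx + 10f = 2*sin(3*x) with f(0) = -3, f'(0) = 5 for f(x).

f = -97*exp(-x)/40 - 71*exp(-5*x)/136 - 9*cos(3*x)/170 - sin(3*x)/85

Divide through by 2: f'' + 6f' + 5f = sin(3*x).
Characteristic equation r² + 6r + 5 = 0 factors as (r + 5)(r + 1) = 0, so r = -5, -1.
Hence f_h = C1*exp(-5*x) + C2*exp(-x).
Try f_p = A*cos(3*x) + B*sin(3*x). Substituting and equating the coefficients of cos(3x) and sin(3x) gives A = -9/170, B = -1/85, so f_p = -9*cos(3*x)/170 - sin(3*x)/85.
General solution: f = -9*cos(3*x)/170 - sin(3*x)/85 + C1*exp(-5*x) + C2*exp(-x).
Apply the initial conditions: f(0) = -9/170 + C1 + C2 = -3 and f'(0) = -3/85 - C2 - 5*C1 = 5. Solving gives C1 = -71/136, C2 = -97/40.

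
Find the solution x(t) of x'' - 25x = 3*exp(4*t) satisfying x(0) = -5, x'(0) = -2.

x = -34*exp(-5*t)/15 - 12*exp(5*t)/5 - exp(4*t)/3

Characteristic equation r² - 25 = 0 factors as (r - 5)(r + 5) = 0, so r = 5, -5.
Hence x_h = C1*exp(5*t) + C2*exp(-5*t).
Try x_p = A*exp(4*t). Substituting into the equation and dividing by exp(4*t) gives A = -1/3, so x_p = -exp(4*t)/3.
General solution: x = -exp(4*t)/3 + C1*exp(5*t) + C2*exp(-5*t).
Apply the initial conditions: x(0) = -1/3 + C1 + C2 = -5 and x'(0) = -4/3 - 5*C2 + 5*C1 = -2. Solving gives C1 = -12/5, C2 = -34/15.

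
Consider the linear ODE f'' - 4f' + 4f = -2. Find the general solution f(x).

Characteristic equation r² - 4r + 4 = 0 has discriminant (-4)² - 4·(4) = 0, so r = 2 is a repeated root.
Hence f_h = (C1 + C2*x)*exp(2*x).
For the particular solution try f_p = A0. Substituting and matching coefficients of each power of x gives A0 = -1/2, so f_p = -1/2.

f = -1/2 + C1*exp(2*x) + C2*x*exp(2*x)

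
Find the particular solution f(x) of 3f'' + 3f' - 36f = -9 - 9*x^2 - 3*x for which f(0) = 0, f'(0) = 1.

Divide through by 3: f'' + f' - 12f = -3 - x - 3*x^2.
Characteristic equation r² + r - 12 = 0 factors as (r - 3)(r + 4) = 0, so r = 3, -4.
Hence f_h = C1*exp(3*x) + C2*exp(-4*x).
For the particular solution try f_p = A0 + A1*x + A2*x^2. Substituting and matching coefficients of each power of x gives A0 = 29/96, A1 = 1/8, A2 = 1/4, so f_p = 29/96 + x^2/4 + x/8.
General solution: f = 29/96 + x^2/4 + x/8 + C1*exp(3*x) + C2*exp(-4*x).
Apply the initial conditions: f(0) = 29/96 + C1 + C2 = 0 and f'(0) = 1/8 - 4*C2 + 3*C1 = 1. Solving gives C1 = -1/21, C2 = -57/224.

f = 29/96 - 57*exp(-4*x)/224 - exp(3*x)/21 + x**2/4 + x/8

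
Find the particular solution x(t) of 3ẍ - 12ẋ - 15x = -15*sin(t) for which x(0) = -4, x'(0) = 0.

x = -109*exp(5*t)/156 - 35*exp(-t)/12 - 5*cos(t)/13 + 15*sin(t)/26

Divide through by 3: x'' - 4x' - 5x = -5*sin(t).
Characteristic equation r² - 4r - 5 = 0 factors as (r - 5)(r + 1) = 0, so r = 5, -1.
Hence x_h = C1*exp(5*t) + C2*exp(-t).
Try x_p = A*cos(t) + B*sin(t). Substituting and equating the coefficients of cos(t) and sin(t) gives A = -5/13, B = 15/26, so x_p = -5*cos(t)/13 + 15*sin(t)/26.
General solution: x = -5*cos(t)/13 + 15*sin(t)/26 + C1*exp(5*t) + C2*exp(-t).
Apply the initial conditions: x(0) = -5/13 + C1 + C2 = -4 and x'(0) = 15/26 - C2 + 5*C1 = 0. Solving gives C1 = -109/156, C2 = -35/12.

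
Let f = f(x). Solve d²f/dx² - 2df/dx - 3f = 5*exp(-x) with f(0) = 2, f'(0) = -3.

f = exp(3*x)/16 + 31*exp(-x)/16 - 5*x*exp(-x)/4

Characteristic equation r² - 2r - 3 = 0 factors as (r + 1)(r - 3) = 0, so r = -1, 3.
Hence f_h = C1*exp(-x) + C2*exp(3*x).
Since exp(-x) solves the homogeneous equation (r = -1 is a root of multiplicity 1), multiply the trial by x. Try f_p = A*x*exp(-x). Substituting into the equation and dividing by exp(-x) gives A = -5/4, so f_p = -5*x*exp(-x)/4.
General solution: f = C1*exp(-x) + C2*exp(3*x) - 5*x*exp(-x)/4.
Apply the initial conditions: f(0) = C1 + C2 = 2 and f'(0) = -5/4 - C1 + 3*C2 = -3. Solving gives C1 = 31/16, C2 = 1/16.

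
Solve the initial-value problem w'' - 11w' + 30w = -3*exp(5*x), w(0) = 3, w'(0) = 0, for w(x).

w = -18*exp(6*x) + 21*exp(5*x) + 3*x*exp(5*x)

Characteristic equation r² - 11r + 30 = 0 factors as (r - 6)(r - 5) = 0, so r = 6, 5.
Hence w_h = C1*exp(6*x) + C2*exp(5*x).
Since exp(5*x) solves the homogeneous equation (r = 5 is a root of multiplicity 1), multiply the trial by x. Try w_p = A*x*exp(5*x). Substituting into the equation and dividing by exp(5*x) gives A = 3, so w_p = 3*x*exp(5*x).
General solution: w = C1*exp(6*x) + C2*exp(5*x) + 3*x*exp(5*x).
Apply the initial conditions: w(0) = C1 + C2 = 3 and w'(0) = 3 + 5*C2 + 6*C1 = 0. Solving gives C1 = -18, C2 = 21.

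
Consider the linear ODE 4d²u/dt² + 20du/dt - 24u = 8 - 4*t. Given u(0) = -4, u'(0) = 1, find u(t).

u = -7/36 - 167*exp(-6*t)/252 - 22*exp(t)/7 + t/6

Divide through by 4: u'' + 5u' - 6u = 2 - t.
Characteristic equation r² + 5r - 6 = 0 factors as (r + 6)(r - 1) = 0, so r = -6, 1.
Hence u_h = C1*exp(-6*t) + C2*exp(t).
For the particular solution try u_p = A0 + A1*t. Substituting and matching coefficients of each power of t gives A0 = -7/36, A1 = 1/6, so u_p = -7/36 + t/6.
General solution: u = -7/36 + t/6 + C1*exp(-6*t) + C2*exp(t).
Apply the initial conditions: u(0) = -7/36 + C1 + C2 = -4 and u'(0) = 1/6 + C2 - 6*C1 = 1. Solving gives C1 = -167/252, C2 = -22/7.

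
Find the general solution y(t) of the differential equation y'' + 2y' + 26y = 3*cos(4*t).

y = 6*sin(4*t)/41 + 15*cos(4*t)/82 + C1*cos(5*t)*exp(-t) + C2*exp(-t)*sin(5*t)

Characteristic equation r² + 2r + 26 = 0 has discriminant (2)² - 4·(26) = -100 < 0, so r = -1 ± 5i.
Hence y_h = C1*cos(5*t)*exp(-t) + C2*exp(-t)*sin(5*t).
Try y_p = A*cos(4*t) + B*sin(4*t). Substituting and equating the coefficients of cos(4t) and sin(4t) gives A = 15/82, B = 6/41, so y_p = 6*sin(4*t)/41 + 15*cos(4*t)/82.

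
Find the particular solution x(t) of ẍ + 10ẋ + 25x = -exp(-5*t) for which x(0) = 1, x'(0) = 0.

Characteristic equation r² + 10r + 25 = 0 has discriminant (10)² - 4·(25) = 0, so r = -5 is a repeated root.
Hence x_h = (C1 + C2*t)*exp(-5*t).
Since exp(-5*t) solves the homogeneous equation (r = -5 is a root of multiplicity 2), multiply the trial by t^2. Try x_p = A*t^2*exp(-5*t). Substituting into the equation and dividing by exp(-5*t) gives A = -1/2, so x_p = -t^2*exp(-5*t)/2.
General solution: x = C1*exp(-5*t) - t^2*exp(-5*t)/2 + C2*t*exp(-5*t).
Apply the initial conditions: x(0) = C1 = 1 and x'(0) = C2 - 5*C1 = 0. Solving gives C1 = 1, C2 = 5.

x = 5*t*exp(-5*t) - t**2*exp(-5*t)/2 + exp(-5*t)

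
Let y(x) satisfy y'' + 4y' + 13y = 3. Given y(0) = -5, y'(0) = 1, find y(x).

Characteristic equation r² + 4r + 13 = 0 has discriminant (4)² - 4·(13) = -36 < 0, so r = -2 ± 3i.
Hence y_h = C1*cos(3*x)*exp(-2*x) + C2*exp(-2*x)*sin(3*x).
For the particular solution try y_p = A0. Substituting and matching coefficients of each power of x gives A0 = 3/13, so y_p = 3/13.
General solution: y = 3/13 + C1*cos(3*x)*exp(-2*x) + C2*exp(-2*x)*sin(3*x).
Apply the initial conditions: y(0) = 3/13 + C1 = -5 and y'(0) = -2*C1 + 3*C2 = 1. Solving gives C1 = -68/13, C2 = -41/13.

y = 3/13 - 68*cos(3*x)*exp(-2*x)/13 - 41*exp(-2*x)*sin(3*x)/13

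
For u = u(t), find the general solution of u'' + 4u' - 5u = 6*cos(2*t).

u = -54*cos(2*t)/145 + 48*sin(2*t)/145 + C1*exp(t) + C2*exp(-5*t)

Characteristic equation r² + 4r - 5 = 0 factors as (r - 1)(r + 5) = 0, so r = 1, -5.
Hence u_h = C1*exp(t) + C2*exp(-5*t).
Try u_p = A*cos(2*t) + B*sin(2*t). Substituting and equating the coefficients of cos(2t) and sin(2t) gives A = -54/145, B = 48/145, so u_p = -54*cos(2*t)/145 + 48*sin(2*t)/145.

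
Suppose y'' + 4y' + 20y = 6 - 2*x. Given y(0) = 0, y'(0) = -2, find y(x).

Characteristic equation r² + 4r + 20 = 0 has discriminant (4)² - 4·(20) = -64 < 0, so r = -2 ± 4i.
Hence y_h = C1*cos(4*x)*exp(-2*x) + C2*exp(-2*x)*sin(4*x).
For the particular solution try y_p = A0 + A1*x. Substituting and matching coefficients of each power of x gives A0 = 8/25, A1 = -1/10, so y_p = 8/25 - x/10.
General solution: y = 8/25 - x/10 + C1*cos(4*x)*exp(-2*x) + C2*exp(-2*x)*sin(4*x).
Apply the initial conditions: y(0) = 8/25 + C1 = 0 and y'(0) = -1/10 - 2*C1 + 4*C2 = -2. Solving gives C1 = -8/25, C2 = -127/200.

y = 8/25 - x/10 - 127*exp(-2*x)*sin(4*x)/200 - 8*cos(4*x)*exp(-2*x)/25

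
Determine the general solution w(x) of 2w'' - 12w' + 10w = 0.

Divide through by 2: w'' - 6w' + 5w = 0.
Characteristic equation r² - 6r + 5 = 0 factors as (r - 5)(r - 1) = 0, so r = 5, 1.
Hence w_h = C1*exp(5*x) + C2*exp(x).

w = C1*exp(5*x) + C2*exp(x)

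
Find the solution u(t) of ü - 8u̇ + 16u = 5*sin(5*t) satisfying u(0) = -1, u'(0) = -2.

u = -1881*exp(4*t)/1681 - 45*sin(5*t)/1681 + 200*cos(5*t)/1681 + 107*t*exp(4*t)/41

Characteristic equation r² - 8r + 16 = 0 has discriminant (-8)² - 4·(16) = 0, so r = 4 is a repeated root.
Hence u_h = (C1 + C2*t)*exp(4*t).
Try u_p = A*cos(5*t) + B*sin(5*t). Substituting and equating the coefficients of cos(5t) and sin(5t) gives A = 200/1681, B = -45/1681, so u_p = -45*sin(5*t)/1681 + 200*cos(5*t)/1681.
General solution: u = -45*sin(5*t)/1681 + 200*cos(5*t)/1681 + C1*exp(4*t) + C2*t*exp(4*t).
Apply the initial conditions: u(0) = 200/1681 + C1 = -1 and u'(0) = -225/1681 + C2 + 4*C1 = -2. Solving gives C1 = -1881/1681, C2 = 107/41.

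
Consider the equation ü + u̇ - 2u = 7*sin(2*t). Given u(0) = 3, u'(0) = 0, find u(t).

Characteristic equation r² + r - 2 = 0 factors as (r + 2)(r - 1) = 0, so r = -2, 1.
Hence u_h = C1*exp(-2*t) + C2*exp(t).
Try u_p = A*cos(2*t) + B*sin(2*t). Substituting and equating the coefficients of cos(2t) and sin(2t) gives A = -7/20, B = -21/20, so u_p = -21*sin(2*t)/20 - 7*cos(2*t)/20.
General solution: u = -21*sin(2*t)/20 - 7*cos(2*t)/20 + C1*exp(-2*t) + C2*exp(t).
Apply the initial conditions: u(0) = -7/20 + C1 + C2 = 3 and u'(0) = -21/10 + C2 - 2*C1 = 0. Solving gives C1 = 5/12, C2 = 44/15.

u = -21*sin(2*t)/20 - 7*cos(2*t)/20 + 5*exp(-2*t)/12 + 44*exp(t)/15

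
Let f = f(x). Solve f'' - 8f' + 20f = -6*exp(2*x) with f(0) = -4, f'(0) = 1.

f = -3*exp(2*x)/4 - 13*cos(2*x)*exp(4*x)/4 + 31*exp(4*x)*sin(2*x)/4

Characteristic equation r² - 8r + 20 = 0 has discriminant (-8)² - 4·(20) = -16 < 0, so r = 4 ± 2i.
Hence f_h = C1*cos(2*x)*exp(4*x) + C2*exp(4*x)*sin(2*x).
Try f_p = A*exp(2*x). Substituting into the equation and dividing by exp(2*x) gives A = -3/4, so f_p = -3*exp(2*x)/4.
General solution: f = -3*exp(2*x)/4 + C1*cos(2*x)*exp(4*x) + C2*exp(4*x)*sin(2*x).
Apply the initial conditions: f(0) = -3/4 + C1 = -4 and f'(0) = -3/2 + 2*C2 + 4*C1 = 1. Solving gives C1 = -13/4, C2 = 31/4.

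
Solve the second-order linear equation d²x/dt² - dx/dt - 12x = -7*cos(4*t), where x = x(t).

Characteristic equation r² - r - 12 = 0 factors as (r + 3)(r - 4) = 0, so r = -3, 4.
Hence x_h = C1*exp(-3*t) + C2*exp(4*t).
Try x_p = A*cos(4*t) + B*sin(4*t). Substituting and equating the coefficients of cos(4t) and sin(4t) gives A = 49/200, B = 7/200, so x_p = 7*sin(4*t)/200 + 49*cos(4*t)/200.

x = 7*sin(4*t)/200 + 49*cos(4*t)/200 + C1*exp(-3*t) + C2*exp(4*t)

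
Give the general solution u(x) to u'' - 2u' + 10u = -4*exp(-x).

Characteristic equation r² - 2r + 10 = 0 has discriminant (-2)² - 4·(10) = -36 < 0, so r = 1 ± 3i.
Hence u_h = C1*cos(3*x)*exp(x) + C2*exp(x)*sin(3*x).
Try u_p = A*exp(-x). Substituting into the equation and dividing by exp(-x) gives A = -4/13, so u_p = -4*exp(-x)/13.

u = -4*exp(-x)/13 + C1*cos(3*x)*exp(x) + C2*exp(x)*sin(3*x)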